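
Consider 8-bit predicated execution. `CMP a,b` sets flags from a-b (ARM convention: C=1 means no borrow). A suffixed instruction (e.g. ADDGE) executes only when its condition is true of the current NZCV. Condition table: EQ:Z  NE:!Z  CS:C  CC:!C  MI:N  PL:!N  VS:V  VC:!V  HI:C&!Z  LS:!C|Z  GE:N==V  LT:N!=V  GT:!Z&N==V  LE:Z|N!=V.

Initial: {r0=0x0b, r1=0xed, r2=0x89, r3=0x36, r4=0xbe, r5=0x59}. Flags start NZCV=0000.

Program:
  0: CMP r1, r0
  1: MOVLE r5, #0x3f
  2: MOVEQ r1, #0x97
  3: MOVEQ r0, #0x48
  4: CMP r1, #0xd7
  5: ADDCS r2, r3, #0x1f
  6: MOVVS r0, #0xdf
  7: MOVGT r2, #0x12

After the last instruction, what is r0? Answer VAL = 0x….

[0] flags=1010 → (cmp)
[1] flags=1010 LE?T → r5=0x3f
[2] flags=1010 EQ?F → skip
[3] flags=1010 EQ?F → skip
[4] flags=0010 → (cmp)
[5] flags=0010 CS?T → r2=0x55
[6] flags=0010 VS?F → skip
[7] flags=0010 GT?T → r2=0x12

VAL = 0x0b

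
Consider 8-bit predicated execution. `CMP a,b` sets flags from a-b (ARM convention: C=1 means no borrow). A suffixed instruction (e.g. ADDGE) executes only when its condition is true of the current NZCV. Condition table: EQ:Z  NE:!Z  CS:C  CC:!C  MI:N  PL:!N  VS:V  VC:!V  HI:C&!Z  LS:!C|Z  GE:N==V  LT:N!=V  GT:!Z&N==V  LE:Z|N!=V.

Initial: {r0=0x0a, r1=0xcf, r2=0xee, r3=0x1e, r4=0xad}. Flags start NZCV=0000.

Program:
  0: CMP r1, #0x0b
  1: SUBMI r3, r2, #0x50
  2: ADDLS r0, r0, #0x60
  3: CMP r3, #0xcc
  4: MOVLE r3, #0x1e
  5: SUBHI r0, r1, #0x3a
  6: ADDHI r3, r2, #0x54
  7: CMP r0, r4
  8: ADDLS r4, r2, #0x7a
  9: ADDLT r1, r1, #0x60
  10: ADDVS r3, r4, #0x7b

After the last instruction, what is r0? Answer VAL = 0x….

[0] flags=1010 → (cmp)
[1] flags=1010 MI?T → r3=0x9e
[2] flags=1010 LS?F → skip
[3] flags=1000 → (cmp)
[4] flags=1000 LE?T → r3=0x1e
[5] flags=1000 HI?F → skip
[6] flags=1000 HI?F → skip
[7] flags=0000 → (cmp)
[8] flags=0000 LS?T → r4=0x68
[9] flags=0000 LT?F → skip
[10] flags=0000 VS?F → skip

VAL = 0x0a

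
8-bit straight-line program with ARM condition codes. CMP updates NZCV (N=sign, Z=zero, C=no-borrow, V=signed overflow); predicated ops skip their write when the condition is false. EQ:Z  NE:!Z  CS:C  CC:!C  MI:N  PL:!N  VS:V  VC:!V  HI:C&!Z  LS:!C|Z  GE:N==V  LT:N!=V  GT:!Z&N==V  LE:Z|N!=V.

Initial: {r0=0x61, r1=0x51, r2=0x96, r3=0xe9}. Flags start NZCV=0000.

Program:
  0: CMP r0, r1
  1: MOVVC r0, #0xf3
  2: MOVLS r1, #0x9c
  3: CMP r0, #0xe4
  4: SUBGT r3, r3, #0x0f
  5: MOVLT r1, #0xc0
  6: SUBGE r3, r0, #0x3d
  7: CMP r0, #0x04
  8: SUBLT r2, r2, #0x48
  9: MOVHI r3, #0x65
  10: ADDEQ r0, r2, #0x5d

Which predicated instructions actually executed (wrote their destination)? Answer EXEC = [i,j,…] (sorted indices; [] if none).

EXEC = [1,4,6,8,9]

0: ✓ CMP  NZCV=0010
1: ✓ MOVVC  r0←0xf3
2: · MOVLS
3: ✓ CMP  NZCV=0010
4: ✓ SUBGT  r3←0xda
5: · MOVLT
6: ✓ SUBGE  r3←0xb6
7: ✓ CMP  NZCV=1010
8: ✓ SUBLT  r2←0x4e
9: ✓ MOVHI  r3←0x65
10: · ADDEQ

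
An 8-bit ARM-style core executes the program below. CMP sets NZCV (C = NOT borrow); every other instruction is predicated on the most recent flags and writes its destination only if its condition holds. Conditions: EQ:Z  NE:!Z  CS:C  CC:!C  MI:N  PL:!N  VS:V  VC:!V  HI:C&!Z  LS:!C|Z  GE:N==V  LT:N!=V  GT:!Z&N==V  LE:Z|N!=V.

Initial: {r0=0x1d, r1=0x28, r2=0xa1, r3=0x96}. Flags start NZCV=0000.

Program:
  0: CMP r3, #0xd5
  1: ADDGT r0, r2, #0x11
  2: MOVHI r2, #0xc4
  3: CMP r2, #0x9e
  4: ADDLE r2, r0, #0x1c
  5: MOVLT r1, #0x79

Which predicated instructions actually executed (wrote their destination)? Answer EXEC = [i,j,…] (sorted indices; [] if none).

0: ✓ CMP  NZCV=1000
1: · ADDGT
2: · MOVHI
3: ✓ CMP  NZCV=0010
4: · ADDLE
5: · MOVLT

EXEC = []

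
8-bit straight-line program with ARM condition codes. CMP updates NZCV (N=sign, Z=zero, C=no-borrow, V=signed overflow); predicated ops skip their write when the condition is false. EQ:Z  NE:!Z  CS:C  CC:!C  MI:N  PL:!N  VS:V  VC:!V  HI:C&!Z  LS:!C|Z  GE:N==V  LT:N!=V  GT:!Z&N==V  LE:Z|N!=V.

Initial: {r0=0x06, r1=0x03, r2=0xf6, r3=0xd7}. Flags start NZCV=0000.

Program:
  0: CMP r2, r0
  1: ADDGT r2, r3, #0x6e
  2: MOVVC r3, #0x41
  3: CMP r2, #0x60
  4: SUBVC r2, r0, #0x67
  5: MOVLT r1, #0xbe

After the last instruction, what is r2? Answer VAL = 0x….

VAL = 0x9f

0: ✓ CMP  NZCV=1010
1: · ADDGT
2: ✓ MOVVC  r3←0x41
3: ✓ CMP  NZCV=1010
4: ✓ SUBVC  r2←0x9f
5: ✓ MOVLT  r1←0xbe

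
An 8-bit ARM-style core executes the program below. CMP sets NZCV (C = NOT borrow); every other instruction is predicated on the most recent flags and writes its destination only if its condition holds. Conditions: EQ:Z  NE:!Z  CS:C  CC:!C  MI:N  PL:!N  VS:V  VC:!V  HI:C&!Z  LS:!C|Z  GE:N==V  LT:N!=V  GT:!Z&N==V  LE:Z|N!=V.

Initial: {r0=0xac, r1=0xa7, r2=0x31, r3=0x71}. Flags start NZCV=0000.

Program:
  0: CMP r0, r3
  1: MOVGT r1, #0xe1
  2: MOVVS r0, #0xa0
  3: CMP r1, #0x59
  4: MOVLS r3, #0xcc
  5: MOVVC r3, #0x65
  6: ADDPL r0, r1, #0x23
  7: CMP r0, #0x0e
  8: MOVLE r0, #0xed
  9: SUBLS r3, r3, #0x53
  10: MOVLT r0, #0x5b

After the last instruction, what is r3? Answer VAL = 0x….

VAL = 0x71

0: ✓ CMP  NZCV=0011
1: · MOVGT
2: ✓ MOVVS  r0←0xa0
3: ✓ CMP  NZCV=0011
4: · MOVLS
5: · MOVVC
6: ✓ ADDPL  r0←0xca
7: ✓ CMP  NZCV=1010
8: ✓ MOVLE  r0←0xed
9: · SUBLS
10: ✓ MOVLT  r0←0x5b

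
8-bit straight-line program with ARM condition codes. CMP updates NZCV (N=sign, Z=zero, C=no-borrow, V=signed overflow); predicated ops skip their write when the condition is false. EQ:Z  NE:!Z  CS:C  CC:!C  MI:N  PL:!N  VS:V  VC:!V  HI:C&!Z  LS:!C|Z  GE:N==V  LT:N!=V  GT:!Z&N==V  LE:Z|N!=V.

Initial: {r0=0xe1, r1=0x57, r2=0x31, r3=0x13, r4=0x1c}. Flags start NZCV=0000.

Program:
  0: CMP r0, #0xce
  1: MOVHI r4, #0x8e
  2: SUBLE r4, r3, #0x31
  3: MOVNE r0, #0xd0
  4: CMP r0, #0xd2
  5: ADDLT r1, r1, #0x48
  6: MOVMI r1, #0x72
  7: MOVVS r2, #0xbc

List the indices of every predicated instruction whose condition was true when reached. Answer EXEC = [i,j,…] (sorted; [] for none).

[0] flags=0010 → (cmp)
[1] flags=0010 HI?T → r4=0x8e
[2] flags=0010 LE?F → skip
[3] flags=0010 NE?T → r0=0xd0
[4] flags=1000 → (cmp)
[5] flags=1000 LT?T → r1=0x9f
[6] flags=1000 MI?T → r1=0x72
[7] flags=1000 VS?F → skip

EXEC = [1,3,5,6]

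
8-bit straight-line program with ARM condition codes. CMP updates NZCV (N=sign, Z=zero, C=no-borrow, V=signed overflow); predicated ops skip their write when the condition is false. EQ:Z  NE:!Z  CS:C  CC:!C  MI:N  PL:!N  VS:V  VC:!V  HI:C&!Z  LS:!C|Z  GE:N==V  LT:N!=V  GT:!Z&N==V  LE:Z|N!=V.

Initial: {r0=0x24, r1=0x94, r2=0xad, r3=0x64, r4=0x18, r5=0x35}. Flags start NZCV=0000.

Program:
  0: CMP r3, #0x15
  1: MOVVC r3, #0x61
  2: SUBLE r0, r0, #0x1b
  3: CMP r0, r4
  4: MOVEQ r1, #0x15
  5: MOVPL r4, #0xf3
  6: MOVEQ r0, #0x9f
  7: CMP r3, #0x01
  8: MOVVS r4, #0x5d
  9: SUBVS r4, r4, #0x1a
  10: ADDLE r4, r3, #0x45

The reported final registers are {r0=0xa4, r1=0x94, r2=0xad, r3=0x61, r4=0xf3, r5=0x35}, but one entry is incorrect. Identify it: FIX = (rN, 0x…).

FIX = (r0, 0x24)

[0] flags=0010 → (cmp)
[1] flags=0010 VC?T → r3=0x61
[2] flags=0010 LE?F → skip
[3] flags=0010 → (cmp)
[4] flags=0010 EQ?F → skip
[5] flags=0010 PL?T → r4=0xf3
[6] flags=0010 EQ?F → skip
[7] flags=0010 → (cmp)
[8] flags=0010 VS?F → skip
[9] flags=0010 VS?F → skip
[10] flags=0010 LE?F → skip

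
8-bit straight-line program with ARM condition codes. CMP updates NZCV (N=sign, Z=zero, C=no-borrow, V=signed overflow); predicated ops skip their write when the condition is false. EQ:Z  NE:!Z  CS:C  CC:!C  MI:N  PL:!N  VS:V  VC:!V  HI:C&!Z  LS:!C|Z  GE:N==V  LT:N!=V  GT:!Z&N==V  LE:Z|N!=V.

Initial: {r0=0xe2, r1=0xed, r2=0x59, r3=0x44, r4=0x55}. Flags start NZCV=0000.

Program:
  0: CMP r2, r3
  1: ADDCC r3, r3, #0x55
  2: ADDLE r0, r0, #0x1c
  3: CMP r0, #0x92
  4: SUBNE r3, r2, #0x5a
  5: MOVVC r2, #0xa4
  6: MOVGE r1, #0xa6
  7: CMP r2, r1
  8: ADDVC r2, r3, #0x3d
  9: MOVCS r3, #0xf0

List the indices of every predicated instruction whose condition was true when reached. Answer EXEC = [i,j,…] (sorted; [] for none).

[0] flags=0010 → (cmp)
[1] flags=0010 CC?F → skip
[2] flags=0010 LE?F → skip
[3] flags=0010 → (cmp)
[4] flags=0010 NE?T → r3=0xff
[5] flags=0010 VC?T → r2=0xa4
[6] flags=0010 GE?T → r1=0xa6
[7] flags=1000 → (cmp)
[8] flags=1000 VC?T → r2=0x3c
[9] flags=1000 CS?F → skip

EXEC = [4,5,6,8]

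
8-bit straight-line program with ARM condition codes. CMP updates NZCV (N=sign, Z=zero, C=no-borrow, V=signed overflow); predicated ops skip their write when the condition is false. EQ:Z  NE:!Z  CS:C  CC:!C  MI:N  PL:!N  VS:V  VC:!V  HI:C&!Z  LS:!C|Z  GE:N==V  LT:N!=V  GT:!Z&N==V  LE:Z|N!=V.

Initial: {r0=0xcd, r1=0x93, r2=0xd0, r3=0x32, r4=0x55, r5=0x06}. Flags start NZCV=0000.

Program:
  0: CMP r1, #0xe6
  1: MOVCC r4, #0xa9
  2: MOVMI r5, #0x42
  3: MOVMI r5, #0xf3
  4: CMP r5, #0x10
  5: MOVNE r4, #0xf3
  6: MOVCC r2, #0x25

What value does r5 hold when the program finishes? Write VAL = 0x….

[0] flags=1000 → (cmp)
[1] flags=1000 CC?T → r4=0xa9
[2] flags=1000 MI?T → r5=0x42
[3] flags=1000 MI?T → r5=0xf3
[4] flags=1010 → (cmp)
[5] flags=1010 NE?T → r4=0xf3
[6] flags=1010 CC?F → skip

VAL = 0xf3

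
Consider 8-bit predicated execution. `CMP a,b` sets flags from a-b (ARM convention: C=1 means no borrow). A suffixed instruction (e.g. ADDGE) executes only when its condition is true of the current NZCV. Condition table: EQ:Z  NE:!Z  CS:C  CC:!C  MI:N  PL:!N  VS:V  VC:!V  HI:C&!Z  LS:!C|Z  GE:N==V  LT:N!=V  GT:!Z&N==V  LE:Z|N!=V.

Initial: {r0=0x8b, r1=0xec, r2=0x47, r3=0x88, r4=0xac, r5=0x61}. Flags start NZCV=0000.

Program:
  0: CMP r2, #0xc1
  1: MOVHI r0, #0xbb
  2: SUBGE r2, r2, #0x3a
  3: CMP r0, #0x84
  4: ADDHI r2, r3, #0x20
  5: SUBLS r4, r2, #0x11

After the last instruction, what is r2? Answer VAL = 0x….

VAL = 0xa8

[0] flags=1001 → (cmp)
[1] flags=1001 HI?F → skip
[2] flags=1001 GE?T → r2=0x0d
[3] flags=0010 → (cmp)
[4] flags=0010 HI?T → r2=0xa8
[5] flags=0010 LS?F → skip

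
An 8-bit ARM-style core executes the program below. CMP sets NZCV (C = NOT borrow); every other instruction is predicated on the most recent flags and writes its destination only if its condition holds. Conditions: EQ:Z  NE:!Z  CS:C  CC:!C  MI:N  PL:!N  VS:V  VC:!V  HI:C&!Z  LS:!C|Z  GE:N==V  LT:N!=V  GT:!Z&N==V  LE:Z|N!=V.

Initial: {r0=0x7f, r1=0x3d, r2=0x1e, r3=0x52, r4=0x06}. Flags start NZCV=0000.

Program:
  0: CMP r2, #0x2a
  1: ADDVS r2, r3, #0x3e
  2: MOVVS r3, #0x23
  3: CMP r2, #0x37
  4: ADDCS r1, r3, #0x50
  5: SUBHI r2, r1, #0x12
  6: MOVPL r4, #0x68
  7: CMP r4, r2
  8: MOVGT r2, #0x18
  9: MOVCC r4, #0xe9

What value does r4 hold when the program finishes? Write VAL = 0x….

VAL = 0xe9

0: ✓ CMP  NZCV=1000
1: · ADDVS
2: · MOVVS
3: ✓ CMP  NZCV=1000
4: · ADDCS
5: · SUBHI
6: · MOVPL
7: ✓ CMP  NZCV=1000
8: · MOVGT
9: ✓ MOVCC  r4←0xe9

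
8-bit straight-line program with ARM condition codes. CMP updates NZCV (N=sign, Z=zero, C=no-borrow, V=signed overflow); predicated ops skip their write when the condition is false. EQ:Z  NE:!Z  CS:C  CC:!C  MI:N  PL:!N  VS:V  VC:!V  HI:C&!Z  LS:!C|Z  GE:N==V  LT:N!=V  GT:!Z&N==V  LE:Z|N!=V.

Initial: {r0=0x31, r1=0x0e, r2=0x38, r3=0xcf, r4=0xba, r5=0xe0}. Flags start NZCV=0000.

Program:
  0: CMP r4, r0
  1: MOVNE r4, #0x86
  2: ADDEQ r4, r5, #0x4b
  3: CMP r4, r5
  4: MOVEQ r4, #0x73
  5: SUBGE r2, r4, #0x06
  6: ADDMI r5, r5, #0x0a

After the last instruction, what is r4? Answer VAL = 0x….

[0] flags=1010 → (cmp)
[1] flags=1010 NE?T → r4=0x86
[2] flags=1010 EQ?F → skip
[3] flags=1000 → (cmp)
[4] flags=1000 EQ?F → skip
[5] flags=1000 GE?F → skip
[6] flags=1000 MI?T → r5=0xea

VAL = 0x86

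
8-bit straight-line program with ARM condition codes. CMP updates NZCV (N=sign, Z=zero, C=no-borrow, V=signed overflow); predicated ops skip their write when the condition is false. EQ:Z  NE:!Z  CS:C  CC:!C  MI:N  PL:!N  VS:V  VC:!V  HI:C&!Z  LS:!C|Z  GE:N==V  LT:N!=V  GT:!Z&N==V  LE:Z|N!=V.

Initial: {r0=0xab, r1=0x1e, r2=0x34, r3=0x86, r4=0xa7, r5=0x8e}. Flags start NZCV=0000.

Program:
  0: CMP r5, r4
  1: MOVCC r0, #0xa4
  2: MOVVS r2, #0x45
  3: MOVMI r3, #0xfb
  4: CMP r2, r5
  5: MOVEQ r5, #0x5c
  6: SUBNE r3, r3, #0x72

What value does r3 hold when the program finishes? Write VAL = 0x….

0: ✓ CMP  NZCV=1000
1: ✓ MOVCC  r0←0xa4
2: · MOVVS
3: ✓ MOVMI  r3←0xfb
4: ✓ CMP  NZCV=1001
5: · MOVEQ
6: ✓ SUBNE  r3←0x89

VAL = 0x89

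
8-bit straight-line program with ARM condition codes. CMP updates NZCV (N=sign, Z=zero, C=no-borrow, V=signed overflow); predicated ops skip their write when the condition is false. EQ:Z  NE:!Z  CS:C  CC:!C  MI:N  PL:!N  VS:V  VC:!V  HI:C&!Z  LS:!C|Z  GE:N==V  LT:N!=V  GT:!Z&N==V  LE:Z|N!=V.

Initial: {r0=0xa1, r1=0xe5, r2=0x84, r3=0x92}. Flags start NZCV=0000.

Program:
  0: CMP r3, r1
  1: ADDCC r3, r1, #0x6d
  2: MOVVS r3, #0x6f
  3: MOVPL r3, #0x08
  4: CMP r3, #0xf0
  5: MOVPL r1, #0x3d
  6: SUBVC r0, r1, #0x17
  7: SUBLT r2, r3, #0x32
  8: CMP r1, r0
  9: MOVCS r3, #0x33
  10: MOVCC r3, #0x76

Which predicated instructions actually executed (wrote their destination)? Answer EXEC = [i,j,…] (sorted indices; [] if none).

EXEC = [1,5,6,9]

0: ✓ CMP  NZCV=1000
1: ✓ ADDCC  r3←0x52
2: · MOVVS
3: · MOVPL
4: ✓ CMP  NZCV=0000
5: ✓ MOVPL  r1←0x3d
6: ✓ SUBVC  r0←0x26
7: · SUBLT
8: ✓ CMP  NZCV=0010
9: ✓ MOVCS  r3←0x33
10: · MOVCC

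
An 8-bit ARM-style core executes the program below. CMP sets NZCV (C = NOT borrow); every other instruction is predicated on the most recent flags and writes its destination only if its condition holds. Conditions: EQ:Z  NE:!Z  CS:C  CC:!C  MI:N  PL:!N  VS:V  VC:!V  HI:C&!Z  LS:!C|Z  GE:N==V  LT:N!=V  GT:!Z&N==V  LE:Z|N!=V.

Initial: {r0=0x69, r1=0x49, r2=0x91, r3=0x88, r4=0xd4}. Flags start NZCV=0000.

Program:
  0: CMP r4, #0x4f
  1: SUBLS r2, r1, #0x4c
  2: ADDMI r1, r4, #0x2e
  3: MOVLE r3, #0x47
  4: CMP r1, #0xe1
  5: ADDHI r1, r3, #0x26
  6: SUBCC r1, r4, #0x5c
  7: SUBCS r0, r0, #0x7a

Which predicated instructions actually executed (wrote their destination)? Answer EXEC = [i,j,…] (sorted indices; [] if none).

EXEC = [2,3,6]

0: ✓ CMP  NZCV=1010
1: · SUBLS
2: ✓ ADDMI  r1←0x02
3: ✓ MOVLE  r3←0x47
4: ✓ CMP  NZCV=0000
5: · ADDHI
6: ✓ SUBCC  r1←0x78
7: · SUBCS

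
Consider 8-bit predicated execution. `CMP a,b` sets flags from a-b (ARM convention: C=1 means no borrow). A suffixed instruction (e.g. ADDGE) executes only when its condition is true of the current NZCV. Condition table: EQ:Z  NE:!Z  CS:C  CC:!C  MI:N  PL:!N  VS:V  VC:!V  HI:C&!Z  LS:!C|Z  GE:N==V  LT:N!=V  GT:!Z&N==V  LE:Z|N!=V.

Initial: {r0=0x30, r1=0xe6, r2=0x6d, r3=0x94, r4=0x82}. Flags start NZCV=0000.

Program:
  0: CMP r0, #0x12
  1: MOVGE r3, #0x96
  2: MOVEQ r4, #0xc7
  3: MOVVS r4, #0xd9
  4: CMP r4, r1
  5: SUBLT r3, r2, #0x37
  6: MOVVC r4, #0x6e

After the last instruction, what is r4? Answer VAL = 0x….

VAL = 0x6e

[0] flags=0010 → (cmp)
[1] flags=0010 GE?T → r3=0x96
[2] flags=0010 EQ?F → skip
[3] flags=0010 VS?F → skip
[4] flags=1000 → (cmp)
[5] flags=1000 LT?T → r3=0x36
[6] flags=1000 VC?T → r4=0x6e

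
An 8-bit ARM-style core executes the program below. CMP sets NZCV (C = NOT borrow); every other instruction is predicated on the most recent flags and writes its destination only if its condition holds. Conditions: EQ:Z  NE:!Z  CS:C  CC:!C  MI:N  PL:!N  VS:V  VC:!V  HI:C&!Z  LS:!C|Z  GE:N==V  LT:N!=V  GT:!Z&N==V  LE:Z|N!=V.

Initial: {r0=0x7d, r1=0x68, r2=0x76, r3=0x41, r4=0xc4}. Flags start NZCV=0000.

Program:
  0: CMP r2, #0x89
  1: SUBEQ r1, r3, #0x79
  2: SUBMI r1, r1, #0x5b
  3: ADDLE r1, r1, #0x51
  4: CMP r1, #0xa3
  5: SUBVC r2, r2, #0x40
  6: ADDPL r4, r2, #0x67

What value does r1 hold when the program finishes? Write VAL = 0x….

[0] flags=1001 → (cmp)
[1] flags=1001 EQ?F → skip
[2] flags=1001 MI?T → r1=0x0d
[3] flags=1001 LE?F → skip
[4] flags=0000 → (cmp)
[5] flags=0000 VC?T → r2=0x36
[6] flags=0000 PL?T → r4=0x9d

VAL = 0x0d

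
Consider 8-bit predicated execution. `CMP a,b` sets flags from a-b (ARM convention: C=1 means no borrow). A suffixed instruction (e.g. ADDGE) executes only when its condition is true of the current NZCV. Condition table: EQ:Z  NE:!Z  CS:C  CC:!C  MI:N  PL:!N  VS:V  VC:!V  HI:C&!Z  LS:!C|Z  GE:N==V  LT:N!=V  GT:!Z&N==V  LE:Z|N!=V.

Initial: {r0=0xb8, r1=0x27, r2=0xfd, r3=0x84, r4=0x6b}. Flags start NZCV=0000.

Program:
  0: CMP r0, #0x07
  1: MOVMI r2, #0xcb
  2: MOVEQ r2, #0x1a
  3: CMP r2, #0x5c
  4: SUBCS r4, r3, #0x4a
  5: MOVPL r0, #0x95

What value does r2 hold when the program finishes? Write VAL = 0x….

0: ✓ CMP  NZCV=1010
1: ✓ MOVMI  r2←0xcb
2: · MOVEQ
3: ✓ CMP  NZCV=0011
4: ✓ SUBCS  r4←0x3a
5: ✓ MOVPL  r0←0x95

VAL = 0xcb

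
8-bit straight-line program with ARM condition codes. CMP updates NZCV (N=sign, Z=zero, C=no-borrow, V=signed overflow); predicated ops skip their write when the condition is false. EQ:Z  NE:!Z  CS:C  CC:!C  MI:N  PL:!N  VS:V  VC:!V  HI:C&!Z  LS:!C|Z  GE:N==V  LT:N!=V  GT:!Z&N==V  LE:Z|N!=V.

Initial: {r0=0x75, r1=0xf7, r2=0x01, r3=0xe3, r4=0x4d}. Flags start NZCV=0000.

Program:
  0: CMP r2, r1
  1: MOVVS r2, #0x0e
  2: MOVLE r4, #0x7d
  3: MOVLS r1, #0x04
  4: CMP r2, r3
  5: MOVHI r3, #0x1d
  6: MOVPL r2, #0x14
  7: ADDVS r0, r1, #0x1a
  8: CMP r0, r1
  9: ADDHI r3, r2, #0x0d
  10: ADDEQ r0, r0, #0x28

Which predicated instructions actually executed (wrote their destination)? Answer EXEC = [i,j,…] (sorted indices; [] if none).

EXEC = [3,6,9]

0: ✓ CMP  NZCV=0000
1: · MOVVS
2: · MOVLE
3: ✓ MOVLS  r1←0x04
4: ✓ CMP  NZCV=0000
5: · MOVHI
6: ✓ MOVPL  r2←0x14
7: · ADDVS
8: ✓ CMP  NZCV=0010
9: ✓ ADDHI  r3←0x21
10: · ADDEQ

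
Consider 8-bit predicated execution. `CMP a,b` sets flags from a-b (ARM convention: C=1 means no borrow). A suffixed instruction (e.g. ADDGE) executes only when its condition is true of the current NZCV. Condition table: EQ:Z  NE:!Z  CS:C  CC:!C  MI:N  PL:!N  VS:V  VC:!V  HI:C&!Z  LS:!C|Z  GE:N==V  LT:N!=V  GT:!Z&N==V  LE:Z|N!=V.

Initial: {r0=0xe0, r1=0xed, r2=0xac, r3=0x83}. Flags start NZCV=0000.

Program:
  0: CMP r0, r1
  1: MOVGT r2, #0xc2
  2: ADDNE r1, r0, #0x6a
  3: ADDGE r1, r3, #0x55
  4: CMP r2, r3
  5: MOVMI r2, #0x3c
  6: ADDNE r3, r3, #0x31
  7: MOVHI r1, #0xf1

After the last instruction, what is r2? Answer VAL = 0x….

VAL = 0xac

[0] flags=1000 → (cmp)
[1] flags=1000 GT?F → skip
[2] flags=1000 NE?T → r1=0x4a
[3] flags=1000 GE?F → skip
[4] flags=0010 → (cmp)
[5] flags=0010 MI?F → skip
[6] flags=0010 NE?T → r3=0xb4
[7] flags=0010 HI?T → r1=0xf1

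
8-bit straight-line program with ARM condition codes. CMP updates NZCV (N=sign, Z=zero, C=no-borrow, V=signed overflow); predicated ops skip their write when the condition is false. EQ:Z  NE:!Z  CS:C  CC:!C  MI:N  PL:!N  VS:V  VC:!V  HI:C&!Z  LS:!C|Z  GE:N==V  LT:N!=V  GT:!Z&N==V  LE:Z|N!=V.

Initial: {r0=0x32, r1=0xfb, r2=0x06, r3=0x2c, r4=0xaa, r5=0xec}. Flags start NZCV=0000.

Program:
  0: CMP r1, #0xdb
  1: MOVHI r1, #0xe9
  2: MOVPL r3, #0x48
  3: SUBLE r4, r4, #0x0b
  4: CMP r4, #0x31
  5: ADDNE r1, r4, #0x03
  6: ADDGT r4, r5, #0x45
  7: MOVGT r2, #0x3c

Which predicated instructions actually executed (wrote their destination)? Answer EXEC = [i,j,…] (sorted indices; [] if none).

EXEC = [1,2,5]

[0] flags=0010 → (cmp)
[1] flags=0010 HI?T → r1=0xe9
[2] flags=0010 PL?T → r3=0x48
[3] flags=0010 LE?F → skip
[4] flags=0011 → (cmp)
[5] flags=0011 NE?T → r1=0xad
[6] flags=0011 GT?F → skip
[7] flags=0011 GT?F → skip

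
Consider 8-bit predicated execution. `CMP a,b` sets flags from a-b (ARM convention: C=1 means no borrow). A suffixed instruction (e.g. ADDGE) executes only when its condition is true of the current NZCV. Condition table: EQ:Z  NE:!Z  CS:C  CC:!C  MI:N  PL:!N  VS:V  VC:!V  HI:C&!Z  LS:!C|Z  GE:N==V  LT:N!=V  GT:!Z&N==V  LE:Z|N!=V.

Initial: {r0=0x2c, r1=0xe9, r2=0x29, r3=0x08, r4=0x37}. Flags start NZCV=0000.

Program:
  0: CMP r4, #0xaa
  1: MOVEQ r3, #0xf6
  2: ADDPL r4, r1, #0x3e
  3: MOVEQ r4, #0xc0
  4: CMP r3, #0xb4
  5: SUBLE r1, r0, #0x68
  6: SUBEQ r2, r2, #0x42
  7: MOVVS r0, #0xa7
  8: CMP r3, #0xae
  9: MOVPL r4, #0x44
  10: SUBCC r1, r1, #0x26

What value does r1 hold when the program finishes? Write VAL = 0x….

VAL = 0xc3

[0] flags=1001 → (cmp)
[1] flags=1001 EQ?F → skip
[2] flags=1001 PL?F → skip
[3] flags=1001 EQ?F → skip
[4] flags=0000 → (cmp)
[5] flags=0000 LE?F → skip
[6] flags=0000 EQ?F → skip
[7] flags=0000 VS?F → skip
[8] flags=0000 → (cmp)
[9] flags=0000 PL?T → r4=0x44
[10] flags=0000 CC?T → r1=0xc3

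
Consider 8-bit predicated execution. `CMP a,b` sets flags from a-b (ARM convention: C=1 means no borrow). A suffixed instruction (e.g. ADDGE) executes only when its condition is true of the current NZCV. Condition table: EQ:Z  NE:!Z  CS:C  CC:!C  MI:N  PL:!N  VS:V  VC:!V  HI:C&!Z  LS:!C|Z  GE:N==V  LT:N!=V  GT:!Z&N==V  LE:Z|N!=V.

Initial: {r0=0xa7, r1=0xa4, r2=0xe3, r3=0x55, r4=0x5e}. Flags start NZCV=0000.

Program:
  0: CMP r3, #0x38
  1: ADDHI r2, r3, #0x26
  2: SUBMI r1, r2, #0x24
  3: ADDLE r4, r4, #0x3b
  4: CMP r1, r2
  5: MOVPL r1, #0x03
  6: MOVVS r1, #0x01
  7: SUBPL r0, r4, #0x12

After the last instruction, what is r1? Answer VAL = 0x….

[0] flags=0010 → (cmp)
[1] flags=0010 HI?T → r2=0x7b
[2] flags=0010 MI?F → skip
[3] flags=0010 LE?F → skip
[4] flags=0011 → (cmp)
[5] flags=0011 PL?T → r1=0x03
[6] flags=0011 VS?T → r1=0x01
[7] flags=0011 PL?T → r0=0x4c

VAL = 0x01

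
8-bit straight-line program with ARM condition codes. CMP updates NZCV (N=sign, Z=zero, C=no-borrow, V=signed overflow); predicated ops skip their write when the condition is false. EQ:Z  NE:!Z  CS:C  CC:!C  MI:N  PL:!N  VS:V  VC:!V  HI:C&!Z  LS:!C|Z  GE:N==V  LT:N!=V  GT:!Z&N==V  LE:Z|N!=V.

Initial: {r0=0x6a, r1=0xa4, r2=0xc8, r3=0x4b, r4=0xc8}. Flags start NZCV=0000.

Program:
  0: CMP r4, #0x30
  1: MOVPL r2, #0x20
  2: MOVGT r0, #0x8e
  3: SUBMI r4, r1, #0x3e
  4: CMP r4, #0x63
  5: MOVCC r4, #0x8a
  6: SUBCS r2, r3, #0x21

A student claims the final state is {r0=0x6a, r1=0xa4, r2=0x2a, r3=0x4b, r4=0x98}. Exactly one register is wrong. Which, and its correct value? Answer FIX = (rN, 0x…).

FIX = (r4, 0x66)

[0] flags=1010 → (cmp)
[1] flags=1010 PL?F → skip
[2] flags=1010 GT?F → skip
[3] flags=1010 MI?T → r4=0x66
[4] flags=0010 → (cmp)
[5] flags=0010 CC?F → skip
[6] flags=0010 CS?T → r2=0x2a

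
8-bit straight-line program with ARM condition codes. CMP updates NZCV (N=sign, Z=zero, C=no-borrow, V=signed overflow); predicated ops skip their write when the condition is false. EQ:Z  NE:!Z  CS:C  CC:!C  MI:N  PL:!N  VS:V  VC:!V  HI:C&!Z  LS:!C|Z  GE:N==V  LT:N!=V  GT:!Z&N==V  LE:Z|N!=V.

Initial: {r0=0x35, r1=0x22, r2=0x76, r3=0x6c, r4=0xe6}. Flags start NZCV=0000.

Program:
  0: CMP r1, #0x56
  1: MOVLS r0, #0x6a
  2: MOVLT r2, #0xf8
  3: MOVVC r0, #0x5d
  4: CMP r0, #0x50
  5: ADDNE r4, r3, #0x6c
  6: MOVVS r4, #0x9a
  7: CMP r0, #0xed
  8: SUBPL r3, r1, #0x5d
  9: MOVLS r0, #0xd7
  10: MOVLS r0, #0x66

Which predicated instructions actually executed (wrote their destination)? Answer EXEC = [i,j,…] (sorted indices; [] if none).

0: ✓ CMP  NZCV=1000
1: ✓ MOVLS  r0←0x6a
2: ✓ MOVLT  r2←0xf8
3: ✓ MOVVC  r0←0x5d
4: ✓ CMP  NZCV=0010
5: ✓ ADDNE  r4←0xd8
6: · MOVVS
7: ✓ CMP  NZCV=0000
8: ✓ SUBPL  r3←0xc5
9: ✓ MOVLS  r0←0xd7
10: ✓ MOVLS  r0←0x66

EXEC = [1,2,3,5,8,9,10]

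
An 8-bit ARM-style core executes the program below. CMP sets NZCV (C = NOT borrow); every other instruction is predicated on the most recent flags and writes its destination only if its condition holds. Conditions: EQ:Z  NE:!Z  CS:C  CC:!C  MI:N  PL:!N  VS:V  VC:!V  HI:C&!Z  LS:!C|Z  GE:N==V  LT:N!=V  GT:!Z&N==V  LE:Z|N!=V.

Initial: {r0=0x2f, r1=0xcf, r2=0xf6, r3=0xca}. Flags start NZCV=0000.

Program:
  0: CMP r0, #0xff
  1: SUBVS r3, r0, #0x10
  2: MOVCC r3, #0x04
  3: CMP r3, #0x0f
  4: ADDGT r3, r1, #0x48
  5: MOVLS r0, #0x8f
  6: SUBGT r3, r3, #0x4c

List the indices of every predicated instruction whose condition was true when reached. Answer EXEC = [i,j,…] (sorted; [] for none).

[0] flags=0000 → (cmp)
[1] flags=0000 VS?F → skip
[2] flags=0000 CC?T → r3=0x04
[3] flags=1000 → (cmp)
[4] flags=1000 GT?F → skip
[5] flags=1000 LS?T → r0=0x8f
[6] flags=1000 GT?F → skip

EXEC = [2,5]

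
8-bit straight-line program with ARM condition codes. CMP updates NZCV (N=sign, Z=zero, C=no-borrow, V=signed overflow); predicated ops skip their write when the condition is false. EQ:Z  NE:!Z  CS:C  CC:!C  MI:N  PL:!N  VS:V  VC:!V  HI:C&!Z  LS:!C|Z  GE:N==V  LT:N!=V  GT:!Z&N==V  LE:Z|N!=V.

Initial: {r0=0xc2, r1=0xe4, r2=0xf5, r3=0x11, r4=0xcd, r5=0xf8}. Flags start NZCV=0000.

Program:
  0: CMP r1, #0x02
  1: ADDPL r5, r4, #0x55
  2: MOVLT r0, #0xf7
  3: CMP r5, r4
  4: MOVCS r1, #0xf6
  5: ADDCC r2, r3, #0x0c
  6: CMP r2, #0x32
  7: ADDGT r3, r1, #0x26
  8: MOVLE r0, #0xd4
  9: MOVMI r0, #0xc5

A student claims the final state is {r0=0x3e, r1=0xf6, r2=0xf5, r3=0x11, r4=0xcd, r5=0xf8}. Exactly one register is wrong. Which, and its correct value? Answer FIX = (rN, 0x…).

FIX = (r0, 0xc5)

0: ✓ CMP  NZCV=1010
1: · ADDPL
2: ✓ MOVLT  r0←0xf7
3: ✓ CMP  NZCV=0010
4: ✓ MOVCS  r1←0xf6
5: · ADDCC
6: ✓ CMP  NZCV=1010
7: · ADDGT
8: ✓ MOVLE  r0←0xd4
9: ✓ MOVMI  r0←0xc5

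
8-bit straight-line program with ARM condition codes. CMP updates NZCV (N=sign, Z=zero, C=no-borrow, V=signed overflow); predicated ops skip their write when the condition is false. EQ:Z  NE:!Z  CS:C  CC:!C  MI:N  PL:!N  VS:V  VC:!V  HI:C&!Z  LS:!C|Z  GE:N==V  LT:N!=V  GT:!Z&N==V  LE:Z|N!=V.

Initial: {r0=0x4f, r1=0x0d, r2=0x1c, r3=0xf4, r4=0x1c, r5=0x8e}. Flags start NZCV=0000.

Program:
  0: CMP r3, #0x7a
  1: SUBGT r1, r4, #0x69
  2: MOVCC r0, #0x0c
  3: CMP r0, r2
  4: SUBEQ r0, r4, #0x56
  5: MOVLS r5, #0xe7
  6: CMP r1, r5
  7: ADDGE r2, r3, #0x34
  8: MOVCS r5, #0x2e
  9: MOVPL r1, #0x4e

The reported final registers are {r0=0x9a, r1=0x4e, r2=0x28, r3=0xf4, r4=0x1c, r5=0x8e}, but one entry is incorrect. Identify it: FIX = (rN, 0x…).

FIX = (r0, 0x4f)

[0] flags=0011 → (cmp)
[1] flags=0011 GT?F → skip
[2] flags=0011 CC?F → skip
[3] flags=0010 → (cmp)
[4] flags=0010 EQ?F → skip
[5] flags=0010 LS?F → skip
[6] flags=0000 → (cmp)
[7] flags=0000 GE?T → r2=0x28
[8] flags=0000 CS?F → skip
[9] flags=0000 PL?T → r1=0x4e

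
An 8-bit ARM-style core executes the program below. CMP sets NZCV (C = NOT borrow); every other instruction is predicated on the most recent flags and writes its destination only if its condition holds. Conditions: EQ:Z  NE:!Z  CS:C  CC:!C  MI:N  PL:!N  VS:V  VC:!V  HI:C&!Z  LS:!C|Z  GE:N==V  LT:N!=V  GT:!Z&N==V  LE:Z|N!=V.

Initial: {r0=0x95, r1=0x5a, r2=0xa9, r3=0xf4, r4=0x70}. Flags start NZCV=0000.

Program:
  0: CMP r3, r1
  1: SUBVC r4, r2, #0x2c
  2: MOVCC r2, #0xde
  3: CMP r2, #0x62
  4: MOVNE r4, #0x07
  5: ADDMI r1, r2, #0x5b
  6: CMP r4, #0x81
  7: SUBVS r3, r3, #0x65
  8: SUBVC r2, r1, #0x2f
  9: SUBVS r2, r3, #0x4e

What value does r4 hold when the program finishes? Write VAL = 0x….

[0] flags=1010 → (cmp)
[1] flags=1010 VC?T → r4=0x7d
[2] flags=1010 CC?F → skip
[3] flags=0011 → (cmp)
[4] flags=0011 NE?T → r4=0x07
[5] flags=0011 MI?F → skip
[6] flags=1001 → (cmp)
[7] flags=1001 VS?T → r3=0x8f
[8] flags=1001 VC?F → skip
[9] flags=1001 VS?T → r2=0x41

VAL = 0x07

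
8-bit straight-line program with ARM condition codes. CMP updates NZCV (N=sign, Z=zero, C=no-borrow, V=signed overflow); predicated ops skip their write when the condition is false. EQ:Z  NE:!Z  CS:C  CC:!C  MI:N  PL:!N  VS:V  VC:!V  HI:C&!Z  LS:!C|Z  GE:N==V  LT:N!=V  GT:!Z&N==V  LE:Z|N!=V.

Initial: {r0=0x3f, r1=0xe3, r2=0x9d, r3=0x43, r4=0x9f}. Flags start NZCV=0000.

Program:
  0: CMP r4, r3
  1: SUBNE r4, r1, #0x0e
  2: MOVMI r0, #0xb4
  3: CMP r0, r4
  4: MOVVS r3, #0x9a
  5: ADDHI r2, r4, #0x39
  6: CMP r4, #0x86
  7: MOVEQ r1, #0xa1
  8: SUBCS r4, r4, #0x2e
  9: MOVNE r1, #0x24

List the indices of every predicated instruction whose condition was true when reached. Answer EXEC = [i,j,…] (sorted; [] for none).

EXEC = [1,8,9]

[0] flags=0011 → (cmp)
[1] flags=0011 NE?T → r4=0xd5
[2] flags=0011 MI?F → skip
[3] flags=0000 → (cmp)
[4] flags=0000 VS?F → skip
[5] flags=0000 HI?F → skip
[6] flags=0010 → (cmp)
[7] flags=0010 EQ?F → skip
[8] flags=0010 CS?T → r4=0xa7
[9] flags=0010 NE?T → r1=0x24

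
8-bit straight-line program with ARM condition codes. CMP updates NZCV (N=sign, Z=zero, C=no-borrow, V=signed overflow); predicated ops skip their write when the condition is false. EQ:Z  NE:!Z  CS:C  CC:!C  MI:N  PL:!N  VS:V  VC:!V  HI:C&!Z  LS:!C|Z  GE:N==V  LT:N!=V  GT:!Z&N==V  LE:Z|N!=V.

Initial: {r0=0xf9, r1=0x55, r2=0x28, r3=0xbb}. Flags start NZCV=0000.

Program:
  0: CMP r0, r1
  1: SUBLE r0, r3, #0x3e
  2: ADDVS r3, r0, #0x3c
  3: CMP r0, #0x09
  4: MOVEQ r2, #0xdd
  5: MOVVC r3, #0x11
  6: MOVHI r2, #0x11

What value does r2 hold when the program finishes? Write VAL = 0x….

0: ✓ CMP  NZCV=1010
1: ✓ SUBLE  r0←0x7d
2: · ADDVS
3: ✓ CMP  NZCV=0010
4: · MOVEQ
5: ✓ MOVVC  r3←0x11
6: ✓ MOVHI  r2←0x11

VAL = 0x11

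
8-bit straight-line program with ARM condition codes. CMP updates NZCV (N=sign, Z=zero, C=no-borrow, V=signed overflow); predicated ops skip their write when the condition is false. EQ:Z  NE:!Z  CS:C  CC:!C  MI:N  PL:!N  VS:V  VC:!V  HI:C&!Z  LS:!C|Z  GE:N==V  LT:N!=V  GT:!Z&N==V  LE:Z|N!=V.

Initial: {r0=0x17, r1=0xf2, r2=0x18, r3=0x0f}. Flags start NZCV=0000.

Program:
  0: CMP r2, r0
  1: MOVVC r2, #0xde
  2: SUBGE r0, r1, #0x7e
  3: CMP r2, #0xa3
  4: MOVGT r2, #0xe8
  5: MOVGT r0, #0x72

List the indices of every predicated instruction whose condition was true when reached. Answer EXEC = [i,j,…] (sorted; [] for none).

[0] flags=0010 → (cmp)
[1] flags=0010 VC?T → r2=0xde
[2] flags=0010 GE?T → r0=0x74
[3] flags=0010 → (cmp)
[4] flags=0010 GT?T → r2=0xe8
[5] flags=0010 GT?T → r0=0x72

EXEC = [1,2,4,5]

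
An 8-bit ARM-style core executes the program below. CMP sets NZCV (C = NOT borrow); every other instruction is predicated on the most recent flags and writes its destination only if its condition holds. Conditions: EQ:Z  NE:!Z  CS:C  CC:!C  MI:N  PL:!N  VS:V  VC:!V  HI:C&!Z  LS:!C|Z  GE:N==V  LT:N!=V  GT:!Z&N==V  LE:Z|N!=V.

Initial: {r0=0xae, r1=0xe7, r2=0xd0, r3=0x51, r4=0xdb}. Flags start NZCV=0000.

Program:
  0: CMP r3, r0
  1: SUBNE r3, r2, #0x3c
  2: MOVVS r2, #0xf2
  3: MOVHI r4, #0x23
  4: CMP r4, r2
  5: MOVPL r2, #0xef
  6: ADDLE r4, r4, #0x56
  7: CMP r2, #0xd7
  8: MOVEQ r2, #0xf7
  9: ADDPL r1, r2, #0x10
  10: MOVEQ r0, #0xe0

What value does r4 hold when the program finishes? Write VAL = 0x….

VAL = 0x31

[0] flags=1001 → (cmp)
[1] flags=1001 NE?T → r3=0x94
[2] flags=1001 VS?T → r2=0xf2
[3] flags=1001 HI?F → skip
[4] flags=1000 → (cmp)
[5] flags=1000 PL?F → skip
[6] flags=1000 LE?T → r4=0x31
[7] flags=0010 → (cmp)
[8] flags=0010 EQ?F → skip
[9] flags=0010 PL?T → r1=0x02
[10] flags=0010 EQ?F → skip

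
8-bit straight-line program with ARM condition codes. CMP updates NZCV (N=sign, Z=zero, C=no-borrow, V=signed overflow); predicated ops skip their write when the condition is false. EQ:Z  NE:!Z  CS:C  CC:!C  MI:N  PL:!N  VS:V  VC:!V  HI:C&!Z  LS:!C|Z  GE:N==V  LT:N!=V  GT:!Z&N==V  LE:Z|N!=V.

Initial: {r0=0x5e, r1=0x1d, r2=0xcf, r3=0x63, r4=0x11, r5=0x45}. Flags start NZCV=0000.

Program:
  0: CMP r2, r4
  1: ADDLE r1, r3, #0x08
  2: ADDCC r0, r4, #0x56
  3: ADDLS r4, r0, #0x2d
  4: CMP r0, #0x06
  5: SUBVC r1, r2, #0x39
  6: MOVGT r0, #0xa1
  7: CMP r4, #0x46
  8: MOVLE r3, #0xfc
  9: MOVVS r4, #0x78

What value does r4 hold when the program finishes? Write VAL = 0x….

VAL = 0x11

[0] flags=1010 → (cmp)
[1] flags=1010 LE?T → r1=0x6b
[2] flags=1010 CC?F → skip
[3] flags=1010 LS?F → skip
[4] flags=0010 → (cmp)
[5] flags=0010 VC?T → r1=0x96
[6] flags=0010 GT?T → r0=0xa1
[7] flags=1000 → (cmp)
[8] flags=1000 LE?T → r3=0xfc
[9] flags=1000 VS?F → skip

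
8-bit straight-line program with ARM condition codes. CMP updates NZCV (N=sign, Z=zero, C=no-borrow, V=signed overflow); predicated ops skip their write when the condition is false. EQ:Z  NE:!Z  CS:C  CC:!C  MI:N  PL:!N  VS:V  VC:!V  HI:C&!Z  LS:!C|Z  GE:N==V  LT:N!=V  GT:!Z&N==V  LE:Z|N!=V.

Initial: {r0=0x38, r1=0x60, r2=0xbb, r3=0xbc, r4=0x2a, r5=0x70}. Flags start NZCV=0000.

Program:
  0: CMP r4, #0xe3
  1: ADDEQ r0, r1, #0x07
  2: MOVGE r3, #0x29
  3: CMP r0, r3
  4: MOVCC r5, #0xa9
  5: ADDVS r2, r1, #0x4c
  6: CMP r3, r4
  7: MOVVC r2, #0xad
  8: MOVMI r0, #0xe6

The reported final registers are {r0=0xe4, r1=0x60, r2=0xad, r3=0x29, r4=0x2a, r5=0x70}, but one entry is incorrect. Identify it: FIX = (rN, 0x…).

[0] flags=0000 → (cmp)
[1] flags=0000 EQ?F → skip
[2] flags=0000 GE?T → r3=0x29
[3] flags=0010 → (cmp)
[4] flags=0010 CC?F → skip
[5] flags=0010 VS?F → skip
[6] flags=1000 → (cmp)
[7] flags=1000 VC?T → r2=0xad
[8] flags=1000 MI?T → r0=0xe6

FIX = (r0, 0xe6)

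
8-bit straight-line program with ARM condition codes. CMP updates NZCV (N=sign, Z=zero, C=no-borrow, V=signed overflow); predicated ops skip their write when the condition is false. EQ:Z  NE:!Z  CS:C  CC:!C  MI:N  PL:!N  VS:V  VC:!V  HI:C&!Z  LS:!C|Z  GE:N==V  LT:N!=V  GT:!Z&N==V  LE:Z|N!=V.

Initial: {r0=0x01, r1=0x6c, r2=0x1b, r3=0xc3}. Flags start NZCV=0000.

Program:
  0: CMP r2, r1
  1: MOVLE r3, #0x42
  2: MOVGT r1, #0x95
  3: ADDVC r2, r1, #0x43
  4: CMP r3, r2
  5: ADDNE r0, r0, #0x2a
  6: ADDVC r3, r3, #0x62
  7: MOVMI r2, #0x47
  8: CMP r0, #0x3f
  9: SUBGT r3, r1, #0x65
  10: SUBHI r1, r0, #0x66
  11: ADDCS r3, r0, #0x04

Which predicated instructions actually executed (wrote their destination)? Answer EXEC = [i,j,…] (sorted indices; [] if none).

[0] flags=1000 → (cmp)
[1] flags=1000 LE?T → r3=0x42
[2] flags=1000 GT?F → skip
[3] flags=1000 VC?T → r2=0xaf
[4] flags=1001 → (cmp)
[5] flags=1001 NE?T → r0=0x2b
[6] flags=1001 VC?F → skip
[7] flags=1001 MI?T → r2=0x47
[8] flags=1000 → (cmp)
[9] flags=1000 GT?F → skip
[10] flags=1000 HI?F → skip
[11] flags=1000 CS?F → skip

EXEC = [1,3,5,7]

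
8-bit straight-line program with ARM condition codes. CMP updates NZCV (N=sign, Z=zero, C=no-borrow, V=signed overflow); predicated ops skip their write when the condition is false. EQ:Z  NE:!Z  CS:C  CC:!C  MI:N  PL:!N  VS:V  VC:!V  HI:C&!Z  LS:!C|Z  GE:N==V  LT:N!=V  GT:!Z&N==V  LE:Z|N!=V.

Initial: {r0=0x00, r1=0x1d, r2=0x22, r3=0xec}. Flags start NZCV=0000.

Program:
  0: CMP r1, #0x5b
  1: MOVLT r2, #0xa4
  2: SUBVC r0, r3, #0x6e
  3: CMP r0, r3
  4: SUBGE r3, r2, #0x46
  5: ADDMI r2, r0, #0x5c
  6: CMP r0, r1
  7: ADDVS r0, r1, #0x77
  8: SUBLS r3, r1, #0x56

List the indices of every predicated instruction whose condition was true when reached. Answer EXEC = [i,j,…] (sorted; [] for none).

EXEC = [1,2,4,5]

[0] flags=1000 → (cmp)
[1] flags=1000 LT?T → r2=0xa4
[2] flags=1000 VC?T → r0=0x7e
[3] flags=1001 → (cmp)
[4] flags=1001 GE?T → r3=0x5e
[5] flags=1001 MI?T → r2=0xda
[6] flags=0010 → (cmp)
[7] flags=0010 VS?F → skip
[8] flags=0010 LS?F → skip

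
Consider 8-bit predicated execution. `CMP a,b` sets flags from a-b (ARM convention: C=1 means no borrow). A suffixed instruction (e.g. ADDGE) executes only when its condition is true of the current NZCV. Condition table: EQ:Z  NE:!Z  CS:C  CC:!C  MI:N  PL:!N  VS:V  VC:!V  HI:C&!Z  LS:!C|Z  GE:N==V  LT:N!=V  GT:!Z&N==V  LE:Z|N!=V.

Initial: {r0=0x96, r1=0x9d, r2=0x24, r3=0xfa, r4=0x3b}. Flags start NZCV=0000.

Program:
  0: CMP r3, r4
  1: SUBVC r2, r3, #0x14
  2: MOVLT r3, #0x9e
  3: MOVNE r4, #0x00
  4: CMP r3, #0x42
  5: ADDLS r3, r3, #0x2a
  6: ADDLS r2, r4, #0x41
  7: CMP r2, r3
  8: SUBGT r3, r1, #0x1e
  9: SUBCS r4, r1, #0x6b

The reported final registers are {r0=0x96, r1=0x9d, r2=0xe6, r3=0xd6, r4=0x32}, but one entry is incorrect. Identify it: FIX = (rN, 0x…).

0: ✓ CMP  NZCV=1010
1: ✓ SUBVC  r2←0xe6
2: ✓ MOVLT  r3←0x9e
3: ✓ MOVNE  r4←0x00
4: ✓ CMP  NZCV=0011
5: · ADDLS
6: · ADDLS
7: ✓ CMP  NZCV=0010
8: ✓ SUBGT  r3←0x7f
9: ✓ SUBCS  r4←0x32

FIX = (r3, 0x7f)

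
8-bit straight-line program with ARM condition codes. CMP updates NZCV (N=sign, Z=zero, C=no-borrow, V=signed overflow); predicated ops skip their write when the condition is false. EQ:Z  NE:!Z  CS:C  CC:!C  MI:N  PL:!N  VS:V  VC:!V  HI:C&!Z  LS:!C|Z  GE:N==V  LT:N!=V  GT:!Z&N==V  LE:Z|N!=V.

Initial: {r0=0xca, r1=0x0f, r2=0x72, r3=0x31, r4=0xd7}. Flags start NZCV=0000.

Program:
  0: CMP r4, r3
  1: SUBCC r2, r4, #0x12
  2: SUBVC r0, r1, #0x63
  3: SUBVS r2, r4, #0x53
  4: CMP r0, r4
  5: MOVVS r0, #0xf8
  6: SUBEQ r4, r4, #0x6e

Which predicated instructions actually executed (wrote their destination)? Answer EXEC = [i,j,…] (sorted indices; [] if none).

EXEC = [2]

[0] flags=1010 → (cmp)
[1] flags=1010 CC?F → skip
[2] flags=1010 VC?T → r0=0xac
[3] flags=1010 VS?F → skip
[4] flags=1000 → (cmp)
[5] flags=1000 VS?F → skip
[6] flags=1000 EQ?F → skip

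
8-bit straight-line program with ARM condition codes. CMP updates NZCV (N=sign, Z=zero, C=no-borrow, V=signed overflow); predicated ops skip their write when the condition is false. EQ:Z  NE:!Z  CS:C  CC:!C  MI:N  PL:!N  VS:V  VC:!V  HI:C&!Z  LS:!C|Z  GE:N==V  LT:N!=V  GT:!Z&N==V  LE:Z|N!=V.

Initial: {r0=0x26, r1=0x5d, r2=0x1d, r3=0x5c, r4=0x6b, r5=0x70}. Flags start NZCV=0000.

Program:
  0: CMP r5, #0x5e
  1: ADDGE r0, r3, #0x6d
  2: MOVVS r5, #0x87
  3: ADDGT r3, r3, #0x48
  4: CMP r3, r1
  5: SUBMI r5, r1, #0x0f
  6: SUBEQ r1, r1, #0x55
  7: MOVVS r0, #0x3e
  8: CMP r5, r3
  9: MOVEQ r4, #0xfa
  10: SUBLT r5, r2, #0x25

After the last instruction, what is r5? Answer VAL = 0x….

VAL = 0x70

0: ✓ CMP  NZCV=0010
1: ✓ ADDGE  r0←0xc9
2: · MOVVS
3: ✓ ADDGT  r3←0xa4
4: ✓ CMP  NZCV=0011
5: · SUBMI
6: · SUBEQ
7: ✓ MOVVS  r0←0x3e
8: ✓ CMP  NZCV=1001
9: · MOVEQ
10: · SUBLT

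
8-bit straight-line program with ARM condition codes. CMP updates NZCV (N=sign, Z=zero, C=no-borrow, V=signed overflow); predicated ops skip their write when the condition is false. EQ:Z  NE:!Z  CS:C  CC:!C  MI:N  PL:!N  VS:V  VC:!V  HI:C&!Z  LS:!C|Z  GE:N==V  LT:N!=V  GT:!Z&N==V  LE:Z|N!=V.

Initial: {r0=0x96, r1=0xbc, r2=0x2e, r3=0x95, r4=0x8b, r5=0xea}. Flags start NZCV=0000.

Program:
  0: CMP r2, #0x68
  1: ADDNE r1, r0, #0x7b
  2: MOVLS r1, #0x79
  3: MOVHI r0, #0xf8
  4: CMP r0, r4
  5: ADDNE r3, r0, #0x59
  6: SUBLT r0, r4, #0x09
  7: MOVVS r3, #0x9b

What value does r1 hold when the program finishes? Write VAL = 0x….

[0] flags=1000 → (cmp)
[1] flags=1000 NE?T → r1=0x11
[2] flags=1000 LS?T → r1=0x79
[3] flags=1000 HI?F → skip
[4] flags=0010 → (cmp)
[5] flags=0010 NE?T → r3=0xef
[6] flags=0010 LT?F → skip
[7] flags=0010 VS?F → skip

VAL = 0x79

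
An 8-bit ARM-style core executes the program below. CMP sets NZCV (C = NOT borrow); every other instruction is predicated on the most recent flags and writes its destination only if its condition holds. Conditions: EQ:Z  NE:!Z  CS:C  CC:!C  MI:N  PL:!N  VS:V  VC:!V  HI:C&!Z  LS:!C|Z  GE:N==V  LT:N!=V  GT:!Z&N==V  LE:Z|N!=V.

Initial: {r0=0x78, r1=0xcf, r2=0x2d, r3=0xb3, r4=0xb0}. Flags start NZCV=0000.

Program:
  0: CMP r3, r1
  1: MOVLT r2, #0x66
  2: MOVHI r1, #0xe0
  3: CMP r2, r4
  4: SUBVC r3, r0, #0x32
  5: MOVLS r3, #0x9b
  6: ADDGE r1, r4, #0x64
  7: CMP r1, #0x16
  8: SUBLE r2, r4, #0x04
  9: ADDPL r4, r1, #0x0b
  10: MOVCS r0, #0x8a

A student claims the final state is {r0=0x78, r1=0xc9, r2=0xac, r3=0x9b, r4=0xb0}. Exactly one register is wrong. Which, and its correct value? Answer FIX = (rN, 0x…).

FIX = (r1, 0x14)

[0] flags=1000 → (cmp)
[1] flags=1000 LT?T → r2=0x66
[2] flags=1000 HI?F → skip
[3] flags=1001 → (cmp)
[4] flags=1001 VC?F → skip
[5] flags=1001 LS?T → r3=0x9b
[6] flags=1001 GE?T → r1=0x14
[7] flags=1000 → (cmp)
[8] flags=1000 LE?T → r2=0xac
[9] flags=1000 PL?F → skip
[10] flags=1000 CS?F → skip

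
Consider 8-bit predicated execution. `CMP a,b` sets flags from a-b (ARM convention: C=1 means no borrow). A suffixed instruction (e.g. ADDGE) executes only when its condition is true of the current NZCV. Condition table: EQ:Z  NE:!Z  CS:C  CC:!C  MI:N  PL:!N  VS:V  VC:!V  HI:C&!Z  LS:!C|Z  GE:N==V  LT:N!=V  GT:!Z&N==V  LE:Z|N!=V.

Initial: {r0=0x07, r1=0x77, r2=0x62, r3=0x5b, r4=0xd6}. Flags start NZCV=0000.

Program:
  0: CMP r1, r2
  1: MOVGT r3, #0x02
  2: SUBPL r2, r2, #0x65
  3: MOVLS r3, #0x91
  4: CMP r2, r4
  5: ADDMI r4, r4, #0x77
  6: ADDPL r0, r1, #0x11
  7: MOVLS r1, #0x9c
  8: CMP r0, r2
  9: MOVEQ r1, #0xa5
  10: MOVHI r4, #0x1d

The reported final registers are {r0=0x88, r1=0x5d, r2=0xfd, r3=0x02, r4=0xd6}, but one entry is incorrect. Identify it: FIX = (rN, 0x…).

FIX = (r1, 0x77)

[0] flags=0010 → (cmp)
[1] flags=0010 GT?T → r3=0x02
[2] flags=0010 PL?T → r2=0xfd
[3] flags=0010 LS?F → skip
[4] flags=0010 → (cmp)
[5] flags=0010 MI?F → skip
[6] flags=0010 PL?T → r0=0x88
[7] flags=0010 LS?F → skip
[8] flags=1000 → (cmp)
[9] flags=1000 EQ?F → skip
[10] flags=1000 HI?F → skip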